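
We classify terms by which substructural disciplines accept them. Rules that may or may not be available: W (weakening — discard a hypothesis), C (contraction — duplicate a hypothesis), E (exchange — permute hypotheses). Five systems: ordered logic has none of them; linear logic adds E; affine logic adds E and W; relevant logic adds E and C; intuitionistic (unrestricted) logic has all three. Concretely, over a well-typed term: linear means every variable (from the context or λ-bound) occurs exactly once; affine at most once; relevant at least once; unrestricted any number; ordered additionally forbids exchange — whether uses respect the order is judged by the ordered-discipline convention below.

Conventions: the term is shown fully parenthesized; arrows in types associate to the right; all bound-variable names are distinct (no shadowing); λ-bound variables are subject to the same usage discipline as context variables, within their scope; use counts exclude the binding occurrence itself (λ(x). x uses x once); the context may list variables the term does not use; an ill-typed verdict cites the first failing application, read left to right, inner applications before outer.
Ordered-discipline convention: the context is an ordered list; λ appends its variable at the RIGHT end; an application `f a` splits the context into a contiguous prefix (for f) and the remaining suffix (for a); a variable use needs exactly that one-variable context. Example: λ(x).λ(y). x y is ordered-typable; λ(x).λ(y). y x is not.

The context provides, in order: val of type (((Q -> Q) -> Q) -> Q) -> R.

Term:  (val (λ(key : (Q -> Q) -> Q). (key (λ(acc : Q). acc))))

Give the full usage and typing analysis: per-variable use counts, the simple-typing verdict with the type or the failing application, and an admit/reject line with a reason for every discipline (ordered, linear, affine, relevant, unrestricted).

use counts: val: 1, key [bound]: 1, acc [bound]: 1
left-to-right use order: val, key, acc
typing: ✓ — R
ordered: ✓ — val, key, acc once each; derivable with no W/C/E
linear: ✓ — single use per variable (val, key, acc)
affine: ✓ — no duplicate uses among val, key, acc
relevant: ✓ — at least one use each (val, key, acc)
unrestricted: ✓ — typability at R is all that's needed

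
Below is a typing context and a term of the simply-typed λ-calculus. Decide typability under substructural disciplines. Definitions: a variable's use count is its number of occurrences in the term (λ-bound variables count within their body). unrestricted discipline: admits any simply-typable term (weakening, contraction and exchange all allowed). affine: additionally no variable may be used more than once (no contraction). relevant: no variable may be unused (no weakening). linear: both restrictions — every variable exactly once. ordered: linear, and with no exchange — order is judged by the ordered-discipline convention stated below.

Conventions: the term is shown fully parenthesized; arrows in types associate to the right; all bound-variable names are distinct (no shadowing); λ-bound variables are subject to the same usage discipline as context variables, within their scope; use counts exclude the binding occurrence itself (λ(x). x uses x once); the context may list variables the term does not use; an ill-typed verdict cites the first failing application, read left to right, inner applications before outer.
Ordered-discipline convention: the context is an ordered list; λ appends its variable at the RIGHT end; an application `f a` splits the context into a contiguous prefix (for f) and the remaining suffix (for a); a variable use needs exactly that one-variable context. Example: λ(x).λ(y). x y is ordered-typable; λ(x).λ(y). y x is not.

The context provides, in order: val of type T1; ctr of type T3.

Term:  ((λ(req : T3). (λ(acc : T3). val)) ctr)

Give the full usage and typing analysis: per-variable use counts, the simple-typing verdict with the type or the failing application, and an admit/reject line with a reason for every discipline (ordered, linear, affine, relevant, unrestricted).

use counts: val ×1, ctr ×1, req (λ-bound) ×0, acc (λ-bound) ×0
left-to-right use order: val, ctr
typing: well-typed — term : T3 -> T1
ordered: ✗ — req, acc never used (weakening)
linear: ✗ — req, acc never used (weakening)
affine: ✓ — no duplicate uses among val, ctr, req, acc
relevant: ✗ — req, acc never used (weakening)
unrestricted: ✓ — typability at T3 -> T1 is all that's needed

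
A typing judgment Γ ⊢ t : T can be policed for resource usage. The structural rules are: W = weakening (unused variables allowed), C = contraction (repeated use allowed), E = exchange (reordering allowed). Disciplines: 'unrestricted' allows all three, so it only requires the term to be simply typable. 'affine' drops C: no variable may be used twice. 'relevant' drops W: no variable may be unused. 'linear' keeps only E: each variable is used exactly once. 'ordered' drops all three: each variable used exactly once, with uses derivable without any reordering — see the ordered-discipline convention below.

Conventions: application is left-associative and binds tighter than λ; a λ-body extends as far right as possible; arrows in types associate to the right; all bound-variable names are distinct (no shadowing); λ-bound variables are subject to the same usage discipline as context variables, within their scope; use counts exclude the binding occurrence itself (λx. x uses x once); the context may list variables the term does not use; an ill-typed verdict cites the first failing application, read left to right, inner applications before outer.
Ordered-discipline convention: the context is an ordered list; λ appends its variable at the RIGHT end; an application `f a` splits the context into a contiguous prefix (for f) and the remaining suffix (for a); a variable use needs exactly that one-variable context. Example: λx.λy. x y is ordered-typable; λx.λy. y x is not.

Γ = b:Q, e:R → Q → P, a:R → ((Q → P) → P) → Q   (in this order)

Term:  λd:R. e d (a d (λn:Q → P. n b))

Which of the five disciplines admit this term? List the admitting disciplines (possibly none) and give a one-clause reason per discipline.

admitted by: relevant, unrestricted
use counts: b ×1, e ×1, a ×1, d (bound) ×2, n (bound) ×1
use order (left to right): e, d, a, d, n, b
typing: well-typed — term : R → P
ordered ✗ (d ×2 used more than once (contraction))
linear ✗ (d ×2 used more than once (contraction))
affine ✗ (d ×2 used more than once (contraction))
relevant ✓ (none of b, e, a, d, n goes unused)
unrestricted ✓ (typability at R → P is all that's needed)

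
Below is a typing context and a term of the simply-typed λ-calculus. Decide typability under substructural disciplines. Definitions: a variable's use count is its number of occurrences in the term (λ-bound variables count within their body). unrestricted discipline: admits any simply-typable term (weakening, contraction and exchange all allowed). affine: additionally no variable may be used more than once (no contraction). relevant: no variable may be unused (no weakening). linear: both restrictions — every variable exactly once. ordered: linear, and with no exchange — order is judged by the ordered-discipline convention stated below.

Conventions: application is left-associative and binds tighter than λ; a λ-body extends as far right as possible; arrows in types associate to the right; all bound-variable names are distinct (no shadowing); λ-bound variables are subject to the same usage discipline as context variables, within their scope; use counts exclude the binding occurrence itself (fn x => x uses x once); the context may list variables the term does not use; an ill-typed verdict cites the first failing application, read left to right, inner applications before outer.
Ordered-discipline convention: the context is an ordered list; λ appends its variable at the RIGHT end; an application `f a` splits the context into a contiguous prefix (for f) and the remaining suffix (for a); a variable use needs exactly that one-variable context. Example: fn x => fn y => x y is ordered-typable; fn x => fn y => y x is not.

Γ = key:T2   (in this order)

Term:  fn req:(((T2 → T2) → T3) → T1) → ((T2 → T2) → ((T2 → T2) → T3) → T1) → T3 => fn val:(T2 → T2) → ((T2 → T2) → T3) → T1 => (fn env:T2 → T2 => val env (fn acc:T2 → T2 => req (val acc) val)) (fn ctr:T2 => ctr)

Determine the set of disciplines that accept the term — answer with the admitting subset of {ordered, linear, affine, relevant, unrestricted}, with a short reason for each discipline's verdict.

admitting disciplines: unrestricted
counts: key ×0, req [bound] ×1, val [bound] ×3, env [bound] ×1, acc [bound] ×1, ctr [bound] ×1
order of uses: val, env, req, val, acc, val, ctr
typing: ✓ — ((((T2 → T2) → T3) → T1) → ((T2 → T2) → ((T2 → T2) → T3) → T1) → T3) → ((T2 → T2) → ((T2 → T2) → T3) → T1) → T1
ordered: ✗ — needs contraction — val ×3; key left unused
linear: ✗ — needs contraction — val ×3; key left unused
affine: ✗ — needs contraction — val ×3
relevant: ✗ — key left unused
unrestricted: ✓ — simply typable at ((((T2 → T2) → T3) → T1) → ((T2 → T2) → ((T2 → T2) → T3) → T1) → T3) → ((T2 → T2) → ((T2 → T2) → T3) → T1) → T1; W, C, E all held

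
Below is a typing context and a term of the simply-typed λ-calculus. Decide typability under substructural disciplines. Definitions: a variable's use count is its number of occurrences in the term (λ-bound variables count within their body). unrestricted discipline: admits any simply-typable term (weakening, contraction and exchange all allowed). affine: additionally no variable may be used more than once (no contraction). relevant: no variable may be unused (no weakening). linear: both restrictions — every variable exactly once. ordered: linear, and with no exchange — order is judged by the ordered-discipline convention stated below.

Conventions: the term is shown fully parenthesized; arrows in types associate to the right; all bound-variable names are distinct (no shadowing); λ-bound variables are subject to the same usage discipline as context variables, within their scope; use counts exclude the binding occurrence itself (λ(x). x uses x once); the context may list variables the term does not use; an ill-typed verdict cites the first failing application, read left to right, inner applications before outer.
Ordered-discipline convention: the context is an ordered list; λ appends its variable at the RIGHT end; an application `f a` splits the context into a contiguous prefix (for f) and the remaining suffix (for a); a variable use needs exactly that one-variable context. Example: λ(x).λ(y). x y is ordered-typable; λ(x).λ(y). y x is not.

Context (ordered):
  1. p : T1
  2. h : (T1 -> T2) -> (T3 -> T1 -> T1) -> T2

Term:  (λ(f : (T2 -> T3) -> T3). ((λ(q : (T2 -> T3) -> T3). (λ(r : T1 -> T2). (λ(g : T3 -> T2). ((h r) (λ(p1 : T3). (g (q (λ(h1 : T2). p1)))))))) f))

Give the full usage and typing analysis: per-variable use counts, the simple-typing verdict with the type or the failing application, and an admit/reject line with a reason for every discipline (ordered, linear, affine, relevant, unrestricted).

counts: p: 0, h: 1, f (λ-bound): 1, q (λ-bound): 1, r (λ-bound): 1, g (λ-bound): 1, p1 (λ-bound): 1, h1 (λ-bound): 0
uses in reading order: h, r, g, q, p1, f
typing: ill-typed: a function awaiting T3 -> T1 -> T1 gets T3 -> T2
ordered ✗ (fails simple typing)
linear ✗ (a type mismatch blocks all five)
affine ✗ (the type mismatch rejects it)
relevant ✗ (not simply typable)
unrestricted ✗ (fails simple typing)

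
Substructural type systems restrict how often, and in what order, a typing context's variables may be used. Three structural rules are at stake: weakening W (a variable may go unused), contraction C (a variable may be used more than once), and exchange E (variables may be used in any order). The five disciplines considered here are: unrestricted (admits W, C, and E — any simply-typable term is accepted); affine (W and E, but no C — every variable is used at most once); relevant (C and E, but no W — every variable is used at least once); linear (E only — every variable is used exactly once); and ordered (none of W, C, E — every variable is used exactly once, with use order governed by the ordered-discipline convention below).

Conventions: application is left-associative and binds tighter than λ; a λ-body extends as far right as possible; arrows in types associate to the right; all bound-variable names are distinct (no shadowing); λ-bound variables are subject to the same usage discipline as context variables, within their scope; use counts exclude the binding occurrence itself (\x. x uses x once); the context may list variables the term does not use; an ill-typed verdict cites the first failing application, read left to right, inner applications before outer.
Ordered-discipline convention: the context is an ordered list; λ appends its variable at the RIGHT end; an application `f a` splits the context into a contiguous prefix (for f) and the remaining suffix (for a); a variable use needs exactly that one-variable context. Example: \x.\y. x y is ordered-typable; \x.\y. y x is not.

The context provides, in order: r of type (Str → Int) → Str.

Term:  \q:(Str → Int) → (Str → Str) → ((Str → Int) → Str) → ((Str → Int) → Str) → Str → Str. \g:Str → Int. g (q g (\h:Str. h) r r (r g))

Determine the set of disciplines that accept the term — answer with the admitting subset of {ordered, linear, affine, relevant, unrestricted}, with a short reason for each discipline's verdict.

accepted by: relevant, unrestricted
variable uses: r: 3, q (bound): 1, g (bound): 3, h (bound): 1
order of uses: g, q, g, h, r, r, r, g
typing: well-typed — term : ((Str → Int) → (Str → Str) → ((Str → Int) → Str) → ((Str → Int) → Str) → Str → Str) → (Str → Int) → Int
ordered: ✗ — uses contraction: r ×3, g ×3
linear: ✗ — uses contraction: r ×3, g ×3
affine: ✗ — uses contraction: r ×3, g ×3
relevant: ✓ — none of r, q, g, h goes unused
unrestricted: ✓ — well-typed at ((Str → Int) → (Str → Str) → ((Str → Int) → Str) → ((Str → Int) → Str) → Str → Str) → (Str → Int) → Int; no restrictions here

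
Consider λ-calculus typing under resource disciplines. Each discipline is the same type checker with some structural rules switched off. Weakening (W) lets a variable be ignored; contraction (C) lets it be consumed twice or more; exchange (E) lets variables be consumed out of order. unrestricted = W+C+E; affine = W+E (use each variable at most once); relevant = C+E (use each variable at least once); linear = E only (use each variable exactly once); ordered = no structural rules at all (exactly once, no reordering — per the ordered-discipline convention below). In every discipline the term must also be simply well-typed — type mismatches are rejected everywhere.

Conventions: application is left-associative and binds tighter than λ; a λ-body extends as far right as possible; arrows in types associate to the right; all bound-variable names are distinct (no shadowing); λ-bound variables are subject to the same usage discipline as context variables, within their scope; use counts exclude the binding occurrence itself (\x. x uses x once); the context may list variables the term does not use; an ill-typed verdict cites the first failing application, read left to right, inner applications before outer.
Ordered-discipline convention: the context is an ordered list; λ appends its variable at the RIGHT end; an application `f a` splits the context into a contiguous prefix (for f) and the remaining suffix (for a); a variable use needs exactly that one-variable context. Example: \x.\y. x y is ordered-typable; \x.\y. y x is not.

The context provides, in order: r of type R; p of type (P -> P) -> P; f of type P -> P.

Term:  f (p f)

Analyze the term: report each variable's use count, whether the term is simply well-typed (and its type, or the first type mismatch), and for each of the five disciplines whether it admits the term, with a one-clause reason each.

variable uses: r ×0; p ×1; f ×2
use order (left to right): f, p, f
typing: ✓ — P
ordered ✗ (repeated use of f ×2; unused: r — weakening required)
linear ✗ (repeated use of f ×2; unused: r — weakening required)
affine ✗ (repeated use of f ×2)
relevant ✗ (unused: r — weakening required)
unrestricted ✓ (typability at P is all that's needed)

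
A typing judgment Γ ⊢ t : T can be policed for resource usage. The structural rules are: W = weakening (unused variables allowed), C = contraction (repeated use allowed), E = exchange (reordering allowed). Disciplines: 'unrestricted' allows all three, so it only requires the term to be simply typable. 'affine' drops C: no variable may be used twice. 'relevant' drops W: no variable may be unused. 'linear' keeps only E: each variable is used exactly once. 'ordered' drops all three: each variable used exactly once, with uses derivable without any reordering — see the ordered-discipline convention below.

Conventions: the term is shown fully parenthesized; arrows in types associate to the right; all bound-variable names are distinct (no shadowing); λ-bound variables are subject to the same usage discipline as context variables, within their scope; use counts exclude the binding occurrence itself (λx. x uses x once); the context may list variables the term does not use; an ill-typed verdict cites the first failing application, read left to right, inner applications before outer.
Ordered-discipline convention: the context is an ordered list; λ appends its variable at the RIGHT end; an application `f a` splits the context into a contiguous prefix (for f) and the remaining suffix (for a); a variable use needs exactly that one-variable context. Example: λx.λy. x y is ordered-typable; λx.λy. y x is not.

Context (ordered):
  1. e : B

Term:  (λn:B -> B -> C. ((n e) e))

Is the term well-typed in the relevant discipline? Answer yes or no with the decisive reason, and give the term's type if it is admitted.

yes — every one of e, n appears; term : (B -> B -> C) -> C
usage: e: 2, n [bound]: 1
uses in reading order: n, e, e
typing: ✓ — (B -> B -> C) -> C
all disciplines: ordered ✗; linear ✗; affine ✗; relevant ✓; unrestricted ✓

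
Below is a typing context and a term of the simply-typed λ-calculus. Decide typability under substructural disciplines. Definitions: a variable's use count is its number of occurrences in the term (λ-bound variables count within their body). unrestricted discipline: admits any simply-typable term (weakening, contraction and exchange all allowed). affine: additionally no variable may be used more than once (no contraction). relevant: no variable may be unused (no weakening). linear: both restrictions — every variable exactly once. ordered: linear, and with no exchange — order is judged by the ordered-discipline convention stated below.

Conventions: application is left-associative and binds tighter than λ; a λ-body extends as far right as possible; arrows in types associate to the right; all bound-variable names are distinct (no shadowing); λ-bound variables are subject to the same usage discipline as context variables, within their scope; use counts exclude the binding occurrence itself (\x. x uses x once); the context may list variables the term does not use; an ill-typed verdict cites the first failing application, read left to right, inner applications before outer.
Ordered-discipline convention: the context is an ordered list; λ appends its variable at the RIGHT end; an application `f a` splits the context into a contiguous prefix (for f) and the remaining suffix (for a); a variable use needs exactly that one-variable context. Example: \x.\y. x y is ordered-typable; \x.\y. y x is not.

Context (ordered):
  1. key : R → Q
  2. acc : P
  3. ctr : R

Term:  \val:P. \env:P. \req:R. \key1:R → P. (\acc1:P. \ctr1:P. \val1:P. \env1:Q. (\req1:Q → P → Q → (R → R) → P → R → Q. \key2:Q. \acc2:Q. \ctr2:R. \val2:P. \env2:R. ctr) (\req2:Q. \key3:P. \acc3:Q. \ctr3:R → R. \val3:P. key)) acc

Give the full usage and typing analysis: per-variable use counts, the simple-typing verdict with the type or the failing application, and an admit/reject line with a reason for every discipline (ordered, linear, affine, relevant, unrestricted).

variable uses: key=1; acc=1; ctr=1; val [bound]=0; env [bound]=0; req [bound]=0; key1 [bound]=0; acc1 [bound]=0; ctr1 [bound]=0; val1 [bound]=0; env1 [bound]=0; req1 [bound]=0; key2 [bound]=0; acc2 [bound]=0; ctr2 [bound]=0; val2 [bound]=0; env2 [bound]=0; req2 [bound]=0; key3 [bound]=0; acc3 [bound]=0; ctr3 [bound]=0; val3 [bound]=0
order of uses: ctr, key, acc
typing: ✓ — P → P → R → (R → P) → P → P → Q → Q → Q → R → P → R → R
ordered: ✗, unused: val, env, req, key1, acc1, ctr1, val1, env1, req1, key2, acc2, ctr2, val2, env2, req2, key3, acc3, ctr3, val3 — weakening required
linear: ✗, unused: val, env, req, key1, acc1, ctr1, val1, env1, req1, key2, acc2, ctr2, val2, env2, req2, key3, acc3, ctr3, val3 — weakening required
affine: ✓, key, acc, ctr, val, env, req, key1, acc1, ctr1, val1, env1, req1, key2, acc2, ctr2, val2, env2, req2, key3, acc3, ctr3, val3: no repeats, contraction unneeded
relevant: ✗, unused: val, env, req, key1, acc1, ctr1, val1, env1, req1, key2, acc2, ctr2, val2, env2, req2, key3, acc3, ctr3, val3 — weakening required
unrestricted: ✓, type-checks (P → P → R → (R → P) → P → P → Q → Q → Q → R → P → R → R) and nothing is barred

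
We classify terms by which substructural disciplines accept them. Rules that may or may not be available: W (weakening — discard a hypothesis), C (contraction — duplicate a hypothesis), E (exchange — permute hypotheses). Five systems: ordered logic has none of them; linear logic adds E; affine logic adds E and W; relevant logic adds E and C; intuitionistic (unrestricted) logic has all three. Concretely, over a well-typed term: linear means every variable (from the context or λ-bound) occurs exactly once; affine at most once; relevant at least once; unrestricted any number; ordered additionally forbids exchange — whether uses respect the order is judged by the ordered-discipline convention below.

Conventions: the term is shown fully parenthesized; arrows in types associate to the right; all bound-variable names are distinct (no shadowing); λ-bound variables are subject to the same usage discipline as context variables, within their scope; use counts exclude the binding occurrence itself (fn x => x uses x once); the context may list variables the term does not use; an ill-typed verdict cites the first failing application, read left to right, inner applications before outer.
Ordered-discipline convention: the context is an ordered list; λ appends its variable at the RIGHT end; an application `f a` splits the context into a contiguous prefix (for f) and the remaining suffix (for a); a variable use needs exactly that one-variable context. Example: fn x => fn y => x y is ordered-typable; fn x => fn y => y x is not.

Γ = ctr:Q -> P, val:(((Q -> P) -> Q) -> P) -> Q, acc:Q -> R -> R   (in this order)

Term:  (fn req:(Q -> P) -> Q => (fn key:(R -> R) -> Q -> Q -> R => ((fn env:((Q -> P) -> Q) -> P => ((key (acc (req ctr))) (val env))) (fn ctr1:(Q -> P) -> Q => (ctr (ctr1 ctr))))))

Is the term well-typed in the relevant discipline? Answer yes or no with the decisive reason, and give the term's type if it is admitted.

yes — ctr, val, acc, req, key, env, ctr1: all used, weakening unneeded; term : ((Q -> P) -> Q) -> ((R -> R) -> Q -> Q -> R) -> Q -> R
usage: ctr: 3×; val: 1×; acc: 1×; req (bound): 1×; key (bound): 1×; env (bound): 1×; ctr1 (bound): 1×
uses in reading order: key, acc, req, ctr, val, env, ctr, ctr1, ctr
typing: well-typed at ((Q -> P) -> Q) -> ((R -> R) -> Q -> Q -> R) -> Q -> R
across the five disciplines: ordered ✗; linear ✗; affine ✗; relevant ✓; unrestricted ✓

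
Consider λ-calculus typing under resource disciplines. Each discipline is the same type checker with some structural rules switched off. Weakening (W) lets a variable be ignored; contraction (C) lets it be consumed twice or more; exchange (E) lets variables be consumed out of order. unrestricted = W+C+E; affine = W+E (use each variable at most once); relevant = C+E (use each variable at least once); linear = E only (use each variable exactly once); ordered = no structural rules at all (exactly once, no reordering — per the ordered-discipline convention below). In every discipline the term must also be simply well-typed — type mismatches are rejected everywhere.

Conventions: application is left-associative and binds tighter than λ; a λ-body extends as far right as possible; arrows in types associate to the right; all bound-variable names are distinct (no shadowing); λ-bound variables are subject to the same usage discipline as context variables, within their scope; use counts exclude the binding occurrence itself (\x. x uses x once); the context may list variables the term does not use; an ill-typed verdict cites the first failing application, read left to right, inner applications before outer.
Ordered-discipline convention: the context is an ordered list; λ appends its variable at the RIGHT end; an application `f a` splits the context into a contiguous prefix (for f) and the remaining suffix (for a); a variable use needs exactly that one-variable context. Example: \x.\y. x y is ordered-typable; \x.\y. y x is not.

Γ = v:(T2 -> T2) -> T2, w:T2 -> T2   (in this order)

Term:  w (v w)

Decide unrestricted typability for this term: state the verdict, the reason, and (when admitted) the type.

yes — well-typed at T2; no restrictions here; term : T2
use counts: v ×1, w ×2
left-to-right use order: w, v, w
typing: ✓ — T2
summary: ordered ✗ · linear ✗ · affine ✗ · relevant ✓ · unrestricted ✓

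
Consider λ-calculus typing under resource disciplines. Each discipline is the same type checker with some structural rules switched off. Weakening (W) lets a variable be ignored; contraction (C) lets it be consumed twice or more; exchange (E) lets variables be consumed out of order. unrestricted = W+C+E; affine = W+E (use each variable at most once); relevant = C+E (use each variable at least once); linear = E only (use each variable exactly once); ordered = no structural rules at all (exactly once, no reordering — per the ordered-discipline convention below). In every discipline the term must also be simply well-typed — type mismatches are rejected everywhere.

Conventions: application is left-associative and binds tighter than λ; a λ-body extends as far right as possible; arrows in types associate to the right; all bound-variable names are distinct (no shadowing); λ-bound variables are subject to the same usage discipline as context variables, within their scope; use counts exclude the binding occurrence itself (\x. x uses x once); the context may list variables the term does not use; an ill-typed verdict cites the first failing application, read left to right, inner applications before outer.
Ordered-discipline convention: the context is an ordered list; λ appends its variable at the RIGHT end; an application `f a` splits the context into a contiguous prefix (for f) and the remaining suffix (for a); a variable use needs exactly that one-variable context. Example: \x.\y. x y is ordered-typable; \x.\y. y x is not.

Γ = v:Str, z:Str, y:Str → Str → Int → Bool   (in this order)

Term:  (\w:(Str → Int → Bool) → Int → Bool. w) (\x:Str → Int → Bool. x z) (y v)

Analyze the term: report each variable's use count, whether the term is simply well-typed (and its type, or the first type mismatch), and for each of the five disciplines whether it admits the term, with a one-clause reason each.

usage: v=1; z=1; y=1; w (λ-bound)=1; x (λ-bound)=1
order of uses: w, x, z, y, v
typing: ✓ — Int → Bool
ordered: ✗, needs exchange: uses follow w, x, z, y, v
linear: ✓, each of v, z, y, w, x used exactly once
affine: ✓, no duplicate uses among v, z, y, w, x
relevant: ✓, none of v, z, y, w, x goes unused
unrestricted: ✓, typability at Int → Bool is all that's needed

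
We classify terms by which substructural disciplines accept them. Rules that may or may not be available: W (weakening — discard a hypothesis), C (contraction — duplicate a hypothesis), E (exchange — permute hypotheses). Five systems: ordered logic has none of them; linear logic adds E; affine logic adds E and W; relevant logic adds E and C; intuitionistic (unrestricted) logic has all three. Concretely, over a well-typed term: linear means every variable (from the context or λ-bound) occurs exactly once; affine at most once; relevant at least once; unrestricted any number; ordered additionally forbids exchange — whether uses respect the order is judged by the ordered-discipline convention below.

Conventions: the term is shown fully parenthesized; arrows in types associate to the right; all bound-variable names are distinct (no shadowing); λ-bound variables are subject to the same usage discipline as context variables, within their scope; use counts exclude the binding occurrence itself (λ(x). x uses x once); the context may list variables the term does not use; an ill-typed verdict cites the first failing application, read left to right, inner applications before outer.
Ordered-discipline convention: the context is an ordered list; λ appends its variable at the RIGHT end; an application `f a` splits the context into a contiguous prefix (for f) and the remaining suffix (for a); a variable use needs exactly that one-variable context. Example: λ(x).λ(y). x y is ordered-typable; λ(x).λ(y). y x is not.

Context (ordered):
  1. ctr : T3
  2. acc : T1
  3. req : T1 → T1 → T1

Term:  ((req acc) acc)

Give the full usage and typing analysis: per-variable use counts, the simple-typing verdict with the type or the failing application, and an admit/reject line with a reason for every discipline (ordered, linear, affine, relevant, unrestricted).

counts: ctr: 0; acc: 2; req: 1
use order (left to right): req, acc, acc
typing: the term checks, with type T1
ordered: ✗, uses contraction: acc ×2; ctr never used (weakening)
linear: ✗, uses contraction: acc ×2; ctr never used (weakening)
affine: ✗, uses contraction: acc ×2
relevant: ✗, ctr never used (weakening)
unrestricted: ✓, well-typed at T1; no restrictions here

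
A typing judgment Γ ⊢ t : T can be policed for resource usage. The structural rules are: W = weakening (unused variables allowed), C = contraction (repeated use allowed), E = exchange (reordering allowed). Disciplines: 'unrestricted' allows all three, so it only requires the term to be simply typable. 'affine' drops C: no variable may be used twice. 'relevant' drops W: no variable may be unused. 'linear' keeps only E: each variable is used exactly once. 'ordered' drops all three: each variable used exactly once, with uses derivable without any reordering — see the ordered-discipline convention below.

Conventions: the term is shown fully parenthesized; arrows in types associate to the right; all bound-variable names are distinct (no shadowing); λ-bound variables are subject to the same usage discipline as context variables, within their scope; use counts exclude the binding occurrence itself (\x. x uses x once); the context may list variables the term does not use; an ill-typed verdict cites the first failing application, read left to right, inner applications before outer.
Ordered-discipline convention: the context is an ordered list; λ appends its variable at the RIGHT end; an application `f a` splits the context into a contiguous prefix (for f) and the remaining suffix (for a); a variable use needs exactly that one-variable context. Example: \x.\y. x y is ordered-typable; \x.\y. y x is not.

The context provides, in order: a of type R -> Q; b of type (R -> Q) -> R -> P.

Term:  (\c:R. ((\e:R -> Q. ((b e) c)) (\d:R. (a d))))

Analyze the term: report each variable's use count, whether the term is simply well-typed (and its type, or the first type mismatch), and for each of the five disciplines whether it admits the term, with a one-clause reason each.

variable uses: a=1; b=1; c (bound)=1; e (bound)=1; d (bound)=1
use order (left to right): b, e, c, a, d
typing: well-typed at R -> P
ordered ✗ (no contiguous prefix/suffix split fits b, e, c, a, d)
linear ✓ (exactly-once usage across a, b, c, e, d)
affine ✓ (none of a, b, c, e, d used more than once)
relevant ✓ (every one of a, b, c, e, d appears)
unrestricted ✓ (type-checks (R -> P) and nothing is barred)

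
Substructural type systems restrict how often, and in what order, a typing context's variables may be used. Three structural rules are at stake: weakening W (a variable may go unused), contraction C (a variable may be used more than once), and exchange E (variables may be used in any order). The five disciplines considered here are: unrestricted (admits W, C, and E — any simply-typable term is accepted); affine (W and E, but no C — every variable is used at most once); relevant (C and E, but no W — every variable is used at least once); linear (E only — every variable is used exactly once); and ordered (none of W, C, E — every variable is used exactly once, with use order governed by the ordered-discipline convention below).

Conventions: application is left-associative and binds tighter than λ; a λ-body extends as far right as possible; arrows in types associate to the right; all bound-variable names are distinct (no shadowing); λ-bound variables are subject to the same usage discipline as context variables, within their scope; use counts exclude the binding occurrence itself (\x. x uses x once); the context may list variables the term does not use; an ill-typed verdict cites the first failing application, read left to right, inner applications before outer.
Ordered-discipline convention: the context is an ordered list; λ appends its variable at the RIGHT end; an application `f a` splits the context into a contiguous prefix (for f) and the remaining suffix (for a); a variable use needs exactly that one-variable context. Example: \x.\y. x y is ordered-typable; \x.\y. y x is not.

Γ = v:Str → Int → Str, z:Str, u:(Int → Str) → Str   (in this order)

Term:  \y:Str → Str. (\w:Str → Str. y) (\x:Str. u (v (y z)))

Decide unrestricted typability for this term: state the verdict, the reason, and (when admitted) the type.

yes — simply typable at (Str → Str) → Str → Str; W, C, E all held; term : (Str → Str) → Str → Str
counts: v ×1; z ×1; u ×1; y [bound] ×2; w [bound] ×0; x [bound] ×0
left-to-right use order: y, u, v, y, z
typing: the term checks, with type (Str → Str) → Str → Str
per-discipline verdicts: ordered ✗ | linear ✗ | affine ✗ | relevant ✗ | unrestricted ✓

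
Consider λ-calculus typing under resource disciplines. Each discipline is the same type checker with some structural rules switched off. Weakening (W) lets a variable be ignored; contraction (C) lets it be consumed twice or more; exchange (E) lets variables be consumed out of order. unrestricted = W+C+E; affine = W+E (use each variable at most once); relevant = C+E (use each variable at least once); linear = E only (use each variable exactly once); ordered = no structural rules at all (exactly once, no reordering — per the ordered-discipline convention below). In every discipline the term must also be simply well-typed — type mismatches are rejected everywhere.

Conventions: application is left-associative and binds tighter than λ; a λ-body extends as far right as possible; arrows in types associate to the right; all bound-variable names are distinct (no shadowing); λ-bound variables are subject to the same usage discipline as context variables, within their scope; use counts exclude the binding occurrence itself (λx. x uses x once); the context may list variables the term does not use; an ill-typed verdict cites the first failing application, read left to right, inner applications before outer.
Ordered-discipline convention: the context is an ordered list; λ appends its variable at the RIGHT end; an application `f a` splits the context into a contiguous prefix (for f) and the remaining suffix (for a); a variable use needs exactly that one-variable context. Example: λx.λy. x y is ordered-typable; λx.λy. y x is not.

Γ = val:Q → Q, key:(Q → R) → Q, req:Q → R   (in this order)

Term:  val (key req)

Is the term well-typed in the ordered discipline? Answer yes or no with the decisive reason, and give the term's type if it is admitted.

yes — val, key, req: once each, no exchange needed; term : Q
usage: val: 1×, key: 1×, req: 1×
use order (left to right): val, key, req
typing: well-typed at Q
across the five disciplines: ordered ✓; linear ✓; affine ✓; relevant ✓; unrestricted ✓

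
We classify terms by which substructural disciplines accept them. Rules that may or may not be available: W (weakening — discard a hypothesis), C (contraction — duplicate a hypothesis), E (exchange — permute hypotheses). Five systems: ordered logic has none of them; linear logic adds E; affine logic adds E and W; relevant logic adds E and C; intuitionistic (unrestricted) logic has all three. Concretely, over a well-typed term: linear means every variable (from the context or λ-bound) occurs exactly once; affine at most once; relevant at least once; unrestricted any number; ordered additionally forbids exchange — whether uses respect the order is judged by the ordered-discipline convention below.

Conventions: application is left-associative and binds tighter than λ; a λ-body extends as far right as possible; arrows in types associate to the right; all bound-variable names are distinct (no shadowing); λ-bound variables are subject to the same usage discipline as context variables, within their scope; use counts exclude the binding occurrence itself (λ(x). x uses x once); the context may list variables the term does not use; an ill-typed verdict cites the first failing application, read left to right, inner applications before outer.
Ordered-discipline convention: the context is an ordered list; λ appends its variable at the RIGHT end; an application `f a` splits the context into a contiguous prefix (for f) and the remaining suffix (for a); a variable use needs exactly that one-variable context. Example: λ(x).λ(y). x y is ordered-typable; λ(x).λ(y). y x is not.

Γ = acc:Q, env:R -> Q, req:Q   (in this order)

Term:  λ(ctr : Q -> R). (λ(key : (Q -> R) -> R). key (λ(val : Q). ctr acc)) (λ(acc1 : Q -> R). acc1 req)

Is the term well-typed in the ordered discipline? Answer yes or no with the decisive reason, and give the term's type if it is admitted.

no — env, val left unused
use counts: acc: 1; env: 0; req: 1; ctr (bound): 1; key (bound): 1; val (bound): 0; acc1 (bound): 1
left-to-right use order: key, ctr, acc, acc1, req
typing: the term checks, with type (Q -> R) -> R
all disciplines: ordered ✗; linear ✗; affine ✓; relevant ✗; unrestricted ✓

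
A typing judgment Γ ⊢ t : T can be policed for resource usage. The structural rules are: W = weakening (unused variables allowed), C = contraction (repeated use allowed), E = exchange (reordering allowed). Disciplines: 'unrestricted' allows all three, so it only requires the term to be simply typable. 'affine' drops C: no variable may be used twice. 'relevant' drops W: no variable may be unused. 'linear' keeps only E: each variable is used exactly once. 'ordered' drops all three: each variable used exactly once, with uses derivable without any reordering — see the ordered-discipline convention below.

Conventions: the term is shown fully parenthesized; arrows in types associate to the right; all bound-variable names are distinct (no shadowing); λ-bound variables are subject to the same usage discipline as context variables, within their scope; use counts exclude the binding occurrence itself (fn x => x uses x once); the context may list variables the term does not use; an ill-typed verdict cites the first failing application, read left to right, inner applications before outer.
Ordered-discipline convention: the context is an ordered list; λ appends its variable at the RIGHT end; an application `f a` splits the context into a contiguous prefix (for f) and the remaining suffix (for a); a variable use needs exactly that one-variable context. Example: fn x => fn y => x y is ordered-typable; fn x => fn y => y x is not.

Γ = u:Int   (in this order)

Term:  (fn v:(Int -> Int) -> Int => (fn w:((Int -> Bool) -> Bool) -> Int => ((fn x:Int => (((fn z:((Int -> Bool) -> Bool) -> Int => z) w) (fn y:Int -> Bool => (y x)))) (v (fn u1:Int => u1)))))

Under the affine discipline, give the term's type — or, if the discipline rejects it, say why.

term : ((Int -> Int) -> Int) -> (((Int -> Bool) -> Bool) -> Int) -> Int
variable uses: u=0; v (λ-bound)=1; w (λ-bound)=1; x (λ-bound)=1; z (λ-bound)=1; y (λ-bound)=1; u1 (λ-bound)=1
order of uses: z, w, y, x, v, u1
typing: ✓ — ((Int -> Int) -> Int) -> (((Int -> Bool) -> Bool) -> Int) -> Int
all disciplines: ordered ✗; linear ✗; affine ✓; relevant ✗; unrestricted ✓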